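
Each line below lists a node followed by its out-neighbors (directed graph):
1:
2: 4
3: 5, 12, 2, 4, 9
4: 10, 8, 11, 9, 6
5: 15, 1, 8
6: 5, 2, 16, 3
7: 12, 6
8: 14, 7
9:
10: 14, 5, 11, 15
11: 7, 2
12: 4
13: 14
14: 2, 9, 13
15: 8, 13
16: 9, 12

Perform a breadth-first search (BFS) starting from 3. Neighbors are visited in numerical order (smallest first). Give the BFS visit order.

Visit 3; enqueue 2, 4, 5, 9, 12 → queue [2, 4, 5, 9, 12]
Visit 2 → queue [4, 5, 9, 12]
Visit 4; enqueue 6, 8, 10, 11 → queue [5, 9, 12, 6, 8, 10, 11]
Visit 5; enqueue 1, 15 → queue [9, 12, 6, 8, 10, 11, 1, 15]
Visit 9 → queue [12, 6, 8, 10, 11, 1, 15]
Visit 12 → queue [6, 8, 10, 11, 1, 15]
Visit 6; enqueue 16 → queue [8, 10, 11, 1, 15, 16]
Visit 8; enqueue 7, 14 → queue [10, 11, 1, 15, 16, 7, 14]
Visit 10 → queue [11, 1, 15, 16, 7, 14]
Visit 11 → queue [1, 15, 16, 7, 14]
Visit 1 → queue [15, 16, 7, 14]
Visit 15; enqueue 13 → queue [16, 7, 14, 13]
Visit 16 → queue [7, 14, 13]
Visit 7 → queue [14, 13]
Visit 14 → queue [13]
Visit 13 → queue []

3, 2, 4, 5, 9, 12, 6, 8, 10, 11, 1, 15, 16, 7, 14, 13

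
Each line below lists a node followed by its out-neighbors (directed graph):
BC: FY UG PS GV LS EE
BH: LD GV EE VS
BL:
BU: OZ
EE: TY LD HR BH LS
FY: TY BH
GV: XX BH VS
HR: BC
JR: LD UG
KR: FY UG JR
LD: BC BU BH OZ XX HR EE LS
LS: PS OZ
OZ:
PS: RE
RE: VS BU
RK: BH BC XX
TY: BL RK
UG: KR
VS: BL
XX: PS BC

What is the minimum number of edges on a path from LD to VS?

Level 0: LD
Level 1: BC, BH, BU, EE, HR, LS, OZ, XX
Level 2: FY, GV, PS, TY, UG, VS
Level 3: BL, KR, RE, RK
Level 4: JR
VS first appears at level 2.

2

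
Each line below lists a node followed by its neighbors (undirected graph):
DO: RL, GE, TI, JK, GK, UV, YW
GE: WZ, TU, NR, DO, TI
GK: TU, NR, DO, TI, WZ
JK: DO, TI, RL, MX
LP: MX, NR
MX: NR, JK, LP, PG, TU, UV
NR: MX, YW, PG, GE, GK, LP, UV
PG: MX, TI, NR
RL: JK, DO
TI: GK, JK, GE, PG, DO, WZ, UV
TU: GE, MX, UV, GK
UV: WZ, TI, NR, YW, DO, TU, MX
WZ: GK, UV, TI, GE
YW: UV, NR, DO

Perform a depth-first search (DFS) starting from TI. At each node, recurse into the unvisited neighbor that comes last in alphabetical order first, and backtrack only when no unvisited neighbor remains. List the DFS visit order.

TI WZ UV YW NR PG MX TU GK DO RL JK GE LP

Visit TI
TI → WZ
WZ → UV
UV → YW
YW → NR
NR → PG
PG → MX
MX → TU
TU → GK
GK → DO
DO → RL
RL → JK
DO → GE
MX → LP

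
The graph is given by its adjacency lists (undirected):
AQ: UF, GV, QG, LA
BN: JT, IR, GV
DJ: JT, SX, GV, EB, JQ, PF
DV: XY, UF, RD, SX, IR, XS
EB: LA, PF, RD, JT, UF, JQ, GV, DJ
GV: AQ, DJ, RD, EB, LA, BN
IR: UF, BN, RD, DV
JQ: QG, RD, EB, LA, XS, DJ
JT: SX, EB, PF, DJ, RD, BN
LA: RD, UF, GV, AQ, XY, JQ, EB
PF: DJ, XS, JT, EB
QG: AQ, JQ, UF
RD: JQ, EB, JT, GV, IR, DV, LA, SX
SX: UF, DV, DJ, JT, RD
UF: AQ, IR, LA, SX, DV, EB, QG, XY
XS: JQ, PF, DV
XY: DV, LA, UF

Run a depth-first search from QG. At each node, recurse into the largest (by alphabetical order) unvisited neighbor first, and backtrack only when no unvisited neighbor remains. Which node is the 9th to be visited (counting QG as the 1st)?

XS

Visit QG
QG → UF
UF → XY
XY → LA
LA → RD
RD → SX
SX → JT
JT → PF
PF → XS
XS → JQ
JQ → EB
EB → GV
GV → DJ
GV → BN
BN → IR
IR → DV
GV → AQ

Visit order: QG, UF, XY, LA, RD, SX, JT, PF, XS, JQ, EB, GV, DJ, BN, IR, DV, AQ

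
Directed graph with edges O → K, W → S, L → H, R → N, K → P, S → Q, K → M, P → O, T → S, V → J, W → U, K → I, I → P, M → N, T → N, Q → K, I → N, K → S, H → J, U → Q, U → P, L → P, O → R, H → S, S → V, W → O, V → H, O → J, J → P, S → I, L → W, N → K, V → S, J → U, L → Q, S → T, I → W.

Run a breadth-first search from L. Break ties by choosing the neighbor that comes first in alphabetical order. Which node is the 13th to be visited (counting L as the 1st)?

Visit L; enqueue H, P, Q, W → queue [H, P, Q, W]
Visit H; enqueue J, S → queue [P, Q, W, J, S]
Visit P; enqueue O → queue [Q, W, J, S, O]
Visit Q; enqueue K → queue [W, J, S, O, K]
Visit W; enqueue U → queue [J, S, O, K, U]
Visit J → queue [S, O, K, U]
Visit S; enqueue I, T, V → queue [O, K, U, I, T, V]
Visit O; enqueue R → queue [K, U, I, T, V, R]
Visit K; enqueue M → queue [U, I, T, V, R, M]
Visit U → queue [I, T, V, R, M]
Visit I; enqueue N → queue [T, V, R, M, N]
Visit T → queue [V, R, M, N]
Visit V → queue [R, M, N]
Visit R → queue [M, N]
Visit M → queue [N]
Visit N → queue []

Visit order: L, H, P, Q, W, J, S, O, K, U, I, T, V, R, M, N

V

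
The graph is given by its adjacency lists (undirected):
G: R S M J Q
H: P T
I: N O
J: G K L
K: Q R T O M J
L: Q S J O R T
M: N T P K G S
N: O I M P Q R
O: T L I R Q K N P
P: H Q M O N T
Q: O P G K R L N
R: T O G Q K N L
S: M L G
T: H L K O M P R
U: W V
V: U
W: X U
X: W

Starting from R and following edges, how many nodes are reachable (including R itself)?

14

BFS from R visits: R, G, K, L, N, O, Q, T, J, M, S, I, P, H
Reachable nodes: 14 of 18 total.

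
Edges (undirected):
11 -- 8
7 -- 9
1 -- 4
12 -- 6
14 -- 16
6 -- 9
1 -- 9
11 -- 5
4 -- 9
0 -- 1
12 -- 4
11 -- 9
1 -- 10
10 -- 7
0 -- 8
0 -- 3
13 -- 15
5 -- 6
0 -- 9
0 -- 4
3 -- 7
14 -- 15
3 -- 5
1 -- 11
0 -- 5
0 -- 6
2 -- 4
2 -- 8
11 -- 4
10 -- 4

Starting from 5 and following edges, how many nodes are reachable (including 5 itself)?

13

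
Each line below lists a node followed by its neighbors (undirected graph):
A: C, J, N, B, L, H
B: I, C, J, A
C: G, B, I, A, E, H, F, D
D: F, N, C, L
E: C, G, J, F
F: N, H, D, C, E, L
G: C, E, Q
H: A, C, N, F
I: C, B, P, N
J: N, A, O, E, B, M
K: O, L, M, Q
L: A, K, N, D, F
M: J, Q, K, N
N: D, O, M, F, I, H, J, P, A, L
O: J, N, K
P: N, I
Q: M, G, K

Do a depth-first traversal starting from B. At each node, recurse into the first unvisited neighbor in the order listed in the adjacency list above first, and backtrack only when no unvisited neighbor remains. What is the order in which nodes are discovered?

Visit B
B → I
I → C
C → G
G → E
E → J
J → N
N → D
D → F
F → H
H → A
A → L
L → K
K → O
K → M
M → Q
N → P

B, I, C, G, E, J, N, D, F, H, A, L, K, O, M, Q, P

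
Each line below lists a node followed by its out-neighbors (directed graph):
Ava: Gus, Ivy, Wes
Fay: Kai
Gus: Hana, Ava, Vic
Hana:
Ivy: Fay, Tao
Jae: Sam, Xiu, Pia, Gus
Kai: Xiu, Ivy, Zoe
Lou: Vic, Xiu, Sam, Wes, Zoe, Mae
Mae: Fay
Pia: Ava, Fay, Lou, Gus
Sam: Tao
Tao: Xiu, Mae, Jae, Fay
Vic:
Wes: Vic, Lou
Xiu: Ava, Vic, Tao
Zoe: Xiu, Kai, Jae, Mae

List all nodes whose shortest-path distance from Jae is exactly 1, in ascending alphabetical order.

Level 0: Jae
Level 1: Gus, Pia, Sam, Xiu
Level 2: Ava, Fay, Hana, Lou, Tao, Vic
Level 3: Ivy, Kai, Mae, Wes, Zoe

Gus, Pia, Sam, Xiu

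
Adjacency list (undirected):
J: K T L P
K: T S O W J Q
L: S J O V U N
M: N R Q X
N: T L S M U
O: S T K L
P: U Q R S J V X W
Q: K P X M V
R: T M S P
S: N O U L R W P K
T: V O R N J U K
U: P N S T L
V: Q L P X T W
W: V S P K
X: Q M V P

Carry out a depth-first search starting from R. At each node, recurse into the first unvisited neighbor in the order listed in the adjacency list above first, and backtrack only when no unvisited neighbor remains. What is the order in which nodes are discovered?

Visit R
R → T
T → V
V → Q
Q → K
K → S
S → N
N → L
L → J
J → P
P → U
P → X
X → M
P → W
L → O

R → T → V → Q → K → S → N → L → J → P → U → X → M → W → O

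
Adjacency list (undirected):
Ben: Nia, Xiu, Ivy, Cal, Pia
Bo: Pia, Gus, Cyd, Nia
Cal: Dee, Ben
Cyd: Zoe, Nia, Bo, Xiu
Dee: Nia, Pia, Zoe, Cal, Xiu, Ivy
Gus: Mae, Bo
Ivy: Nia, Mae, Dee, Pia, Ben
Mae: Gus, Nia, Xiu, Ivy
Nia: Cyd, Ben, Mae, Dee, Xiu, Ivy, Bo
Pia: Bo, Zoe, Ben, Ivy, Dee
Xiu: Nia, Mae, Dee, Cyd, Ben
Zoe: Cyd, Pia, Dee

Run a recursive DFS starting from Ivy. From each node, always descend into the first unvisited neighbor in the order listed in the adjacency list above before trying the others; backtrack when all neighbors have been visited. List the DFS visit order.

Ivy -> Nia -> Cyd -> Zoe -> Pia -> Bo -> Gus -> Mae -> Xiu -> Dee -> Cal -> Ben

Visit Ivy
Ivy → Nia
Nia → Cyd
Cyd → Zoe
Zoe → Pia
Pia → Bo
Bo → Gus
Gus → Mae
Mae → Xiu
Xiu → Dee
Dee → Cal
Cal → Ben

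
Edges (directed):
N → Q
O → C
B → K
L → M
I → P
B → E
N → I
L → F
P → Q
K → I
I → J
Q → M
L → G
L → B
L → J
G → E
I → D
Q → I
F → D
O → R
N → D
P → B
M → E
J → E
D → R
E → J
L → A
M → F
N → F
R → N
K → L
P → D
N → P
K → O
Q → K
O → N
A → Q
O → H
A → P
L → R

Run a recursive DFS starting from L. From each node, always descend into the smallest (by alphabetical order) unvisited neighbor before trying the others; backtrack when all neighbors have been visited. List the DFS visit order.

Visit L
L → A
A → P
P → B
B → E
E → J
B → K
K → I
I → D
D → R
R → N
N → F
N → Q
Q → M
K → O
O → C
O → H
L → G

L → A → P → B → E → J → K → I → D → R → N → F → Q → M → O → C → H → G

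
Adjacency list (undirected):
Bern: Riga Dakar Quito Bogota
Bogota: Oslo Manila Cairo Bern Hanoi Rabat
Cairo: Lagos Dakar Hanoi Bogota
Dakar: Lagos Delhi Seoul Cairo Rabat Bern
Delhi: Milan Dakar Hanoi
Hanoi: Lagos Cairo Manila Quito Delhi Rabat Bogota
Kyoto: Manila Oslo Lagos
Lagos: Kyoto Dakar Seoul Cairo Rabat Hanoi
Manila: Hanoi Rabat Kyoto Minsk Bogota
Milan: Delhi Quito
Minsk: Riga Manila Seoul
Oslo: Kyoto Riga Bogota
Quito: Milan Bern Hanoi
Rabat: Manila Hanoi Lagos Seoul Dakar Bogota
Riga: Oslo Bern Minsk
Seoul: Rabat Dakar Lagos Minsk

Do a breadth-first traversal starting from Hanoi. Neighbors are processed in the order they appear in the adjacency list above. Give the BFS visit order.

Visit Hanoi; enqueue Lagos, Cairo, Manila, Quito, Delhi, Rabat, Bogota → queue [Lagos, Cairo, Manila, Quito, Delhi, Rabat, Bogota]
Visit Lagos; enqueue Kyoto, Dakar, Seoul → queue [Cairo, Manila, Quito, Delhi, Rabat, Bogota, Kyoto, Dakar, Seoul]
Visit Cairo → queue [Manila, Quito, Delhi, Rabat, Bogota, Kyoto, Dakar, Seoul]
Visit Manila; enqueue Minsk → queue [Quito, Delhi, Rabat, Bogota, Kyoto, Dakar, Seoul, Minsk]
Visit Quito; enqueue Milan, Bern → queue [Delhi, Rabat, Bogota, Kyoto, Dakar, Seoul, Minsk, Milan, Bern]
Visit Delhi → queue [Rabat, Bogota, Kyoto, Dakar, Seoul, Minsk, Milan, Bern]
Visit Rabat → queue [Bogota, Kyoto, Dakar, Seoul, Minsk, Milan, Bern]
Visit Bogota; enqueue Oslo → queue [Kyoto, Dakar, Seoul, Minsk, Milan, Bern, Oslo]
Visit Kyoto → queue [Dakar, Seoul, Minsk, Milan, Bern, Oslo]
Visit Dakar → queue [Seoul, Minsk, Milan, Bern, Oslo]
Visit Seoul → queue [Minsk, Milan, Bern, Oslo]
Visit Minsk; enqueue Riga → queue [Milan, Bern, Oslo, Riga]
Visit Milan → queue [Bern, Oslo, Riga]
Visit Bern → queue [Oslo, Riga]
Visit Oslo → queue [Riga]
Visit Riga → queue []

Hanoi, Lagos, Cairo, Manila, Quito, Delhi, Rabat, Bogota, Kyoto, Dakar, Seoul, Minsk, Milan, Bern, Oslo, Riga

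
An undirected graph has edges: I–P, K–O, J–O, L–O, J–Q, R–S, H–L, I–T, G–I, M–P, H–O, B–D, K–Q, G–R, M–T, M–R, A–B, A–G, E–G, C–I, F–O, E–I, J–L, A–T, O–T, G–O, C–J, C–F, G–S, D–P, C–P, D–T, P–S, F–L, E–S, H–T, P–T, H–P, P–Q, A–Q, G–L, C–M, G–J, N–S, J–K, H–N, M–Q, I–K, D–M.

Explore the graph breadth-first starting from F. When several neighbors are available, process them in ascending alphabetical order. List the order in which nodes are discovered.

Visit F; enqueue C, L, O → queue [C, L, O]
Visit C; enqueue I, J, M, P → queue [L, O, I, J, M, P]
Visit L; enqueue G, H → queue [O, I, J, M, P, G, H]
Visit O; enqueue K, T → queue [I, J, M, P, G, H, K, T]
Visit I; enqueue E → queue [J, M, P, G, H, K, T, E]
Visit J; enqueue Q → queue [M, P, G, H, K, T, E, Q]
Visit M; enqueue D, R → queue [P, G, H, K, T, E, Q, D, R]
Visit P; enqueue S → queue [G, H, K, T, E, Q, D, R, S]
Visit G; enqueue A → queue [H, K, T, E, Q, D, R, S, A]
Visit H; enqueue N → queue [K, T, E, Q, D, R, S, A, N]
Visit K → queue [T, E, Q, D, R, S, A, N]
Visit T → queue [E, Q, D, R, S, A, N]
Visit E → queue [Q, D, R, S, A, N]
Visit Q → queue [D, R, S, A, N]
Visit D; enqueue B → queue [R, S, A, N, B]
Visit R → queue [S, A, N, B]
Visit S → queue [A, N, B]
Visit A → queue [N, B]
Visit N → queue [B]
Visit B → queue []

F C L O I J M P G H K T E Q D R S A N B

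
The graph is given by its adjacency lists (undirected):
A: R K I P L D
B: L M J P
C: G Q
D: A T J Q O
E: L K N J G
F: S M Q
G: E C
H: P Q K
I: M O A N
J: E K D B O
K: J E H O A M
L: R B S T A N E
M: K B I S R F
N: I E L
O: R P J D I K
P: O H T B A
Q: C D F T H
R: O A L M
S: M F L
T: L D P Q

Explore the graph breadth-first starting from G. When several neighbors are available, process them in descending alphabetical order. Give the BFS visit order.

G, E, C, N, L, K, J, Q, I, T, S, R, B, A, O, M, H, D, F, P

Visit G; enqueue E, C → queue [E, C]
Visit E; enqueue N, L, K, J → queue [C, N, L, K, J]
Visit C; enqueue Q → queue [N, L, K, J, Q]
Visit N; enqueue I → queue [L, K, J, Q, I]
Visit L; enqueue T, S, R, B, A → queue [K, J, Q, I, T, S, R, B, A]
Visit K; enqueue O, M, H → queue [J, Q, I, T, S, R, B, A, O, M, H]
Visit J; enqueue D → queue [Q, I, T, S, R, B, A, O, M, H, D]
Visit Q; enqueue F → queue [I, T, S, R, B, A, O, M, H, D, F]
Visit I → queue [T, S, R, B, A, O, M, H, D, F]
Visit T; enqueue P → queue [S, R, B, A, O, M, H, D, F, P]
Visit S → queue [R, B, A, O, M, H, D, F, P]
Visit R → queue [B, A, O, M, H, D, F, P]
Visit B → queue [A, O, M, H, D, F, P]
Visit A → queue [O, M, H, D, F, P]
Visit O → queue [M, H, D, F, P]
Visit M → queue [H, D, F, P]
Visit H → queue [D, F, P]
Visit D → queue [F, P]
Visit F → queue [P]
Visit P → queue []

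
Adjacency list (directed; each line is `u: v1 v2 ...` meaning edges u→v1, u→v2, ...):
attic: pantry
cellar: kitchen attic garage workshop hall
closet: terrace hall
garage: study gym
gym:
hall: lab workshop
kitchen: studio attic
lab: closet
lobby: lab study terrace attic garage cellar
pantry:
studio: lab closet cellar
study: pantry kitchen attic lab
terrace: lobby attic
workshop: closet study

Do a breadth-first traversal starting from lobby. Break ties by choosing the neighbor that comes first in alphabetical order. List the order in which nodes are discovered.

Visit lobby; enqueue attic, cellar, garage, lab, study, terrace → queue [attic, cellar, garage, lab, study, terrace]
Visit attic; enqueue pantry → queue [cellar, garage, lab, study, terrace, pantry]
Visit cellar; enqueue hall, kitchen, workshop → queue [garage, lab, study, terrace, pantry, hall, kitchen, workshop]
Visit garage; enqueue gym → queue [lab, study, terrace, pantry, hall, kitchen, workshop, gym]
Visit lab; enqueue closet → queue [study, terrace, pantry, hall, kitchen, workshop, gym, closet]
Visit study → queue [terrace, pantry, hall, kitchen, workshop, gym, closet]
Visit terrace → queue [pantry, hall, kitchen, workshop, gym, closet]
Visit pantry → queue [hall, kitchen, workshop, gym, closet]
Visit hall → queue [kitchen, workshop, gym, closet]
Visit kitchen; enqueue studio → queue [workshop, gym, closet, studio]
Visit workshop → queue [gym, closet, studio]
Visit gym → queue [closet, studio]
Visit closet → queue [studio]
Visit studio → queue []

lobby → attic → cellar → garage → lab → study → terrace → pantry → hall → kitchen → workshop → gym → closet → studio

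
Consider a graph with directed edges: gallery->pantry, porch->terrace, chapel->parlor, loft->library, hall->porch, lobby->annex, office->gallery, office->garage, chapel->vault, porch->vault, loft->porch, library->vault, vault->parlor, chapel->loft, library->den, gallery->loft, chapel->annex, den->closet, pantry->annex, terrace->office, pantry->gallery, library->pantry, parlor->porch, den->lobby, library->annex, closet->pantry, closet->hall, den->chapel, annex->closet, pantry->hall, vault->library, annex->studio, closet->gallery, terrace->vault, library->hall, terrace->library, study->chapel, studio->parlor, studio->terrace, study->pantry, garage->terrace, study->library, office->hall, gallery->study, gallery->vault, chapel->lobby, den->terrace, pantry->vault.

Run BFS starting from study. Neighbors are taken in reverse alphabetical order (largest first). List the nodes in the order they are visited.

study, pantry, library, chapel, vault, hall, gallery, annex, den, parlor, loft, lobby, porch, studio, closet, terrace, office, garage

Visit study; enqueue pantry, library, chapel → queue [pantry, library, chapel]
Visit pantry; enqueue vault, hall, gallery, annex → queue [library, chapel, vault, hall, gallery, annex]
Visit library; enqueue den → queue [chapel, vault, hall, gallery, annex, den]
Visit chapel; enqueue parlor, loft, lobby → queue [vault, hall, gallery, annex, den, parlor, loft, lobby]
Visit vault → queue [hall, gallery, annex, den, parlor, loft, lobby]
Visit hall; enqueue porch → queue [gallery, annex, den, parlor, loft, lobby, porch]
Visit gallery → queue [annex, den, parlor, loft, lobby, porch]
Visit annex; enqueue studio, closet → queue [den, parlor, loft, lobby, porch, studio, closet]
Visit den; enqueue terrace → queue [parlor, loft, lobby, porch, studio, closet, terrace]
Visit parlor → queue [loft, lobby, porch, studio, closet, terrace]
Visit loft → queue [lobby, porch, studio, closet, terrace]
Visit lobby → queue [porch, studio, closet, terrace]
Visit porch → queue [studio, closet, terrace]
Visit studio → queue [closet, terrace]
Visit closet → queue [terrace]
Visit terrace; enqueue office → queue [office]
Visit office; enqueue garage → queue [garage]
Visit garage → queue []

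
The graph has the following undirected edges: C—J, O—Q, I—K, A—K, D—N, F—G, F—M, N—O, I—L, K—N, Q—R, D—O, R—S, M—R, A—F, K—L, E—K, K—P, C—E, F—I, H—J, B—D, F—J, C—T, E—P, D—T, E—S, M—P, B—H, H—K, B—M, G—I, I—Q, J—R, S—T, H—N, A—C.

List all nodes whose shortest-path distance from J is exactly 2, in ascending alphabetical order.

A, B, E, G, I, K, M, N, Q, S, T

Level 0: J
Level 1: C, F, H, R
Level 2: A, B, E, G, I, K, M, N, Q, S, T
Level 3: D, L, O, P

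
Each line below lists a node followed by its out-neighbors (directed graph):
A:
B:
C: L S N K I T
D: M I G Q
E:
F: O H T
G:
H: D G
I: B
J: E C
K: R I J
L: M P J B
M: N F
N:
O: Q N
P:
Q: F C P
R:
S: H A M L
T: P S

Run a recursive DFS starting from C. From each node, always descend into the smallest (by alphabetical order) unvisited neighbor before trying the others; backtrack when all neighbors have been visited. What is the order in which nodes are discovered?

C → I → B → K → J → E → R → L → M → F → H → D → G → Q → P → O → N → T → S → A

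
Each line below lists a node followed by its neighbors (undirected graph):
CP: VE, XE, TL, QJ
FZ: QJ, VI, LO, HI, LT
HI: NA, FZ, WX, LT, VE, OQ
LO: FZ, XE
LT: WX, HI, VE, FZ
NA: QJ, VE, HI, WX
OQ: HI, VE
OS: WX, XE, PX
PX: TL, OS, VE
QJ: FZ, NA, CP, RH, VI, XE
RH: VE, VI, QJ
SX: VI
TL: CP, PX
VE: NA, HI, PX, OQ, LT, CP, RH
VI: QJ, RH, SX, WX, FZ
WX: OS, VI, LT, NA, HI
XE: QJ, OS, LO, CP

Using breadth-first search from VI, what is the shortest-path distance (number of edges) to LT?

Level 0: VI
Level 1: FZ, QJ, RH, SX, WX
Level 2: CP, HI, LO, LT, NA, OS, VE, XE
Level 3: OQ, PX, TL
LT first appears at level 2.

2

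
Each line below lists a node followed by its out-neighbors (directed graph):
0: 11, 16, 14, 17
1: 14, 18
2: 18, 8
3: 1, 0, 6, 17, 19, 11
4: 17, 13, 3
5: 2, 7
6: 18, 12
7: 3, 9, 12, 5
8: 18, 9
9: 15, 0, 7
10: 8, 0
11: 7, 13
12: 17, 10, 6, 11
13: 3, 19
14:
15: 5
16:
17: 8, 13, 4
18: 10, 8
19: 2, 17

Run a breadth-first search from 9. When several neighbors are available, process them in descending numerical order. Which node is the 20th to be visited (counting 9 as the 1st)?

18

Visit 9; enqueue 15, 7, 0 → queue [15, 7, 0]
Visit 15; enqueue 5 → queue [7, 0, 5]
Visit 7; enqueue 12, 3 → queue [0, 5, 12, 3]
Visit 0; enqueue 17, 16, 14, 11 → queue [5, 12, 3, 17, 16, 14, 11]
Visit 5; enqueue 2 → queue [12, 3, 17, 16, 14, 11, 2]
Visit 12; enqueue 10, 6 → queue [3, 17, 16, 14, 11, 2, 10, 6]
Visit 3; enqueue 19, 1 → queue [17, 16, 14, 11, 2, 10, 6, 19, 1]
Visit 17; enqueue 13, 8, 4 → queue [16, 14, 11, 2, 10, 6, 19, 1, 13, 8, 4]
Visit 16 → queue [14, 11, 2, 10, 6, 19, 1, 13, 8, 4]
Visit 14 → queue [11, 2, 10, 6, 19, 1, 13, 8, 4]
Visit 11 → queue [2, 10, 6, 19, 1, 13, 8, 4]
Visit 2; enqueue 18 → queue [10, 6, 19, 1, 13, 8, 4, 18]
Visit 10 → queue [6, 19, 1, 13, 8, 4, 18]
Visit 6 → queue [19, 1, 13, 8, 4, 18]
Visit 19 → queue [1, 13, 8, 4, 18]
Visit 1 → queue [13, 8, 4, 18]
Visit 13 → queue [8, 4, 18]
Visit 8 → queue [4, 18]
Visit 4 → queue [18]
Visit 18 → queue []

Visit order: 9, 15, 7, 0, 5, 12, 3, 17, 16, 14, 11, 2, 10, 6, 19, 1, 13, 8, 4, 18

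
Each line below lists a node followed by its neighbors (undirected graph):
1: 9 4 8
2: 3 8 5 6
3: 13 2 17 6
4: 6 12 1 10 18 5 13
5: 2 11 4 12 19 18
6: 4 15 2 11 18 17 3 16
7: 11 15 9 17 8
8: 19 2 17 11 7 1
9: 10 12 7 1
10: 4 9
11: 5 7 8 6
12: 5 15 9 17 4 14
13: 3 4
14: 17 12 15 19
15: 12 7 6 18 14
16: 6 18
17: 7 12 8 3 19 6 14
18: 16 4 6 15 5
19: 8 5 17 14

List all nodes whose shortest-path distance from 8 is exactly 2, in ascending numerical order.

3, 4, 5, 6, 9, 12, 14, 15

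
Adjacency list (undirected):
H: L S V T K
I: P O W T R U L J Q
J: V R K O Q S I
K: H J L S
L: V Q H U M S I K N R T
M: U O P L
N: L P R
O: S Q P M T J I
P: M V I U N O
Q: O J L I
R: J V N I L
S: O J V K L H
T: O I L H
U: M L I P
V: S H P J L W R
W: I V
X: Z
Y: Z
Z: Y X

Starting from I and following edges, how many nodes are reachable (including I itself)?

BFS from I visits: I, P, O, W, T, R, U, L, J, Q, M, V, N, S, H, K
Reachable nodes: 16 of 19 total.

16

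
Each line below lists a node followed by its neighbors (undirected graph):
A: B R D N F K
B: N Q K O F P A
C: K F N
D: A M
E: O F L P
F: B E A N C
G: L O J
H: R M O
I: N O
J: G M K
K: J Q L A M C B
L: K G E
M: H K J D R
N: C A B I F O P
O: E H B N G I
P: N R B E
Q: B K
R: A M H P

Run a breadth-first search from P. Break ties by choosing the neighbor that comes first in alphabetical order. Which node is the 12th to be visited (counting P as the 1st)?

Visit P; enqueue B, E, N, R → queue [B, E, N, R]
Visit B; enqueue A, F, K, O, Q → queue [E, N, R, A, F, K, O, Q]
Visit E; enqueue L → queue [N, R, A, F, K, O, Q, L]
Visit N; enqueue C, I → queue [R, A, F, K, O, Q, L, C, I]
Visit R; enqueue H, M → queue [A, F, K, O, Q, L, C, I, H, M]
Visit A; enqueue D → queue [F, K, O, Q, L, C, I, H, M, D]
Visit F → queue [K, O, Q, L, C, I, H, M, D]
Visit K; enqueue J → queue [O, Q, L, C, I, H, M, D, J]
Visit O; enqueue G → queue [Q, L, C, I, H, M, D, J, G]
Visit Q → queue [L, C, I, H, M, D, J, G]
Visit L → queue [C, I, H, M, D, J, G]
Visit C → queue [I, H, M, D, J, G]
Visit I → queue [H, M, D, J, G]
Visit H → queue [M, D, J, G]
Visit M → queue [D, J, G]
Visit D → queue [J, G]
Visit J → queue [G]
Visit G → queue []

Visit order: P, B, E, N, R, A, F, K, O, Q, L, C, I, H, M, D, J, G

C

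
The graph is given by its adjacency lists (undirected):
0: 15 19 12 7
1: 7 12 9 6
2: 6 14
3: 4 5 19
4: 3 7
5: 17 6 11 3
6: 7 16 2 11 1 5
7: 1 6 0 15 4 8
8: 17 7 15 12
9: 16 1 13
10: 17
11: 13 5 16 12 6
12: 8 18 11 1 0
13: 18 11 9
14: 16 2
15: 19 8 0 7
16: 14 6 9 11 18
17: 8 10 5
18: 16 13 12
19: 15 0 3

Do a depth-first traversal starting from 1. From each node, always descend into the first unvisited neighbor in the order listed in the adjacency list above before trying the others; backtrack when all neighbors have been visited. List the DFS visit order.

Visit 1
1 → 7
7 → 6
6 → 16
16 → 14
14 → 2
16 → 9
9 → 13
13 → 18
18 → 12
12 → 8
8 → 17
17 → 10
17 → 5
5 → 11
5 → 3
3 → 4
3 → 19
19 → 15
15 → 0

1 → 7 → 6 → 16 → 14 → 2 → 9 → 13 → 18 → 12 → 8 → 17 → 10 → 5 → 11 → 3 → 4 → 19 → 15 → 0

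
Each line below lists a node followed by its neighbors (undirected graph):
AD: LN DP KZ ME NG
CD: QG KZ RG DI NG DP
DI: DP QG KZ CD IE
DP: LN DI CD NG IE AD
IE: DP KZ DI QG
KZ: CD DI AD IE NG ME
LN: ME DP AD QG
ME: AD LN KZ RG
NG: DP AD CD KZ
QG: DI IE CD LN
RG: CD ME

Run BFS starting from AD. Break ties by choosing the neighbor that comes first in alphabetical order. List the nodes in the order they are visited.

AD DP KZ LN ME NG CD DI IE QG RG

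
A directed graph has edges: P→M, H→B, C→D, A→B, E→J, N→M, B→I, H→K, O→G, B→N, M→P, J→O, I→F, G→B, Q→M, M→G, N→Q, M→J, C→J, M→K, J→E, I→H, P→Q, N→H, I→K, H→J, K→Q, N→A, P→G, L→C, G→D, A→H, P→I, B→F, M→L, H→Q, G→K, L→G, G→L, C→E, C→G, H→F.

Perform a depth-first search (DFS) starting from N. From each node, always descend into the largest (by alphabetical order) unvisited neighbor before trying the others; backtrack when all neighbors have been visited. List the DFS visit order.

Visit N
N → Q
Q → M
M → P
P → I
I → K
I → H
H → J
J → O
O → G
G → L
L → C
C → E
C → D
G → B
B → F
N → A

N, Q, M, P, I, K, H, J, O, G, L, C, E, D, B, F, A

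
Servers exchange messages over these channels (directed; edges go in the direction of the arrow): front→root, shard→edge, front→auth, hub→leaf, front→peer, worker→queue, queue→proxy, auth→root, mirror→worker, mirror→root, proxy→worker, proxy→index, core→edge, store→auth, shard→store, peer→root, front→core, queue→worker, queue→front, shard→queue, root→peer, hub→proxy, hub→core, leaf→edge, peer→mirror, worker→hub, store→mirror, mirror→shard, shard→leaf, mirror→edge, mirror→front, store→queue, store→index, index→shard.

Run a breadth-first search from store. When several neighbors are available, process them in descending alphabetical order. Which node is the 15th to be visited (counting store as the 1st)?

leaf

Visit store; enqueue queue, mirror, index, auth → queue [queue, mirror, index, auth]
Visit queue; enqueue worker, proxy, front → queue [mirror, index, auth, worker, proxy, front]
Visit mirror; enqueue shard, root, edge → queue [index, auth, worker, proxy, front, shard, root, edge]
Visit index → queue [auth, worker, proxy, front, shard, root, edge]
Visit auth → queue [worker, proxy, front, shard, root, edge]
Visit worker; enqueue hub → queue [proxy, front, shard, root, edge, hub]
Visit proxy → queue [front, shard, root, edge, hub]
Visit front; enqueue peer, core → queue [shard, root, edge, hub, peer, core]
Visit shard; enqueue leaf → queue [root, edge, hub, peer, core, leaf]
Visit root → queue [edge, hub, peer, core, leaf]
Visit edge → queue [hub, peer, core, leaf]
Visit hub → queue [peer, core, leaf]
Visit peer → queue [core, leaf]
Visit core → queue [leaf]
Visit leaf → queue []

Visit order: store, queue, mirror, index, auth, worker, proxy, front, shard, root, edge, hub, peer, core, leaf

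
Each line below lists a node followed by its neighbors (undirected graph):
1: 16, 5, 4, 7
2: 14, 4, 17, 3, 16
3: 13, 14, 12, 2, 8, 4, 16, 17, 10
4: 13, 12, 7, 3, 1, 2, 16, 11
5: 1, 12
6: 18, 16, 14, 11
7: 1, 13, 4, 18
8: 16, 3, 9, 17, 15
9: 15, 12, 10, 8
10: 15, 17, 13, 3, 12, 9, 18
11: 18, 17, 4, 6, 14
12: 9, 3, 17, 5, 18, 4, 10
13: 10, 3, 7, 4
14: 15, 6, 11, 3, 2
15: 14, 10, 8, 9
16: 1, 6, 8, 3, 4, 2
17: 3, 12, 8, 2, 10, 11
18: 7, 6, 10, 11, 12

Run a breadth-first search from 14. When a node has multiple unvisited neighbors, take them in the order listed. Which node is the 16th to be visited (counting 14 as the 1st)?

Visit 14; enqueue 15, 6, 11, 3, 2 → queue [15, 6, 11, 3, 2]
Visit 15; enqueue 10, 8, 9 → queue [6, 11, 3, 2, 10, 8, 9]
Visit 6; enqueue 18, 16 → queue [11, 3, 2, 10, 8, 9, 18, 16]
Visit 11; enqueue 17, 4 → queue [3, 2, 10, 8, 9, 18, 16, 17, 4]
Visit 3; enqueue 13, 12 → queue [2, 10, 8, 9, 18, 16, 17, 4, 13, 12]
Visit 2 → queue [10, 8, 9, 18, 16, 17, 4, 13, 12]
Visit 10 → queue [8, 9, 18, 16, 17, 4, 13, 12]
Visit 8 → queue [9, 18, 16, 17, 4, 13, 12]
Visit 9 → queue [18, 16, 17, 4, 13, 12]
Visit 18; enqueue 7 → queue [16, 17, 4, 13, 12, 7]
Visit 16; enqueue 1 → queue [17, 4, 13, 12, 7, 1]
Visit 17 → queue [4, 13, 12, 7, 1]
Visit 4 → queue [13, 12, 7, 1]
Visit 13 → queue [12, 7, 1]
Visit 12; enqueue 5 → queue [7, 1, 5]
Visit 7 → queue [1, 5]
Visit 1 → queue [5]
Visit 5 → queue []

Visit order: 14, 15, 6, 11, 3, 2, 10, 8, 9, 18, 16, 17, 4, 13, 12, 7, 1, 5

7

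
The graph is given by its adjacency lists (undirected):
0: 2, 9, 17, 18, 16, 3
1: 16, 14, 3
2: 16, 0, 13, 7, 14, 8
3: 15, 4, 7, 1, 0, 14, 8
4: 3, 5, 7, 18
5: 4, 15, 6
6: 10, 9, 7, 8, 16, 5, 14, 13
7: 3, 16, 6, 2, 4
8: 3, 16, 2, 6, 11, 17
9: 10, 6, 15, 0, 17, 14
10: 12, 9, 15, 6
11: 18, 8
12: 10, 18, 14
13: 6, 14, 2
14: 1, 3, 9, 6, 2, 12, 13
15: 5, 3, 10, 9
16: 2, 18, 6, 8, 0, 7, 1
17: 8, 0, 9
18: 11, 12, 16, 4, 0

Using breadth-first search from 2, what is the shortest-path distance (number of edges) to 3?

Level 0: 2
Level 1: 0, 7, 8, 13, 14, 16
Level 2: 1, 3, 4, 6, 9, 11, 12, 17, 18
Level 3: 5, 10, 15
3 first appears at level 2.

2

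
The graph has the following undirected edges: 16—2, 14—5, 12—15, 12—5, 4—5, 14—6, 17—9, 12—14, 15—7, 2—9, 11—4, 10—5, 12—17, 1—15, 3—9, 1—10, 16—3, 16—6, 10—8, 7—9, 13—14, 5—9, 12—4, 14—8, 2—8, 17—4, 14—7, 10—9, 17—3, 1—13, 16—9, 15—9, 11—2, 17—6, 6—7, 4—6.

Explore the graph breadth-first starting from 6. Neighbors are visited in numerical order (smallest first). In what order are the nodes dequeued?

Visit 6; enqueue 4, 7, 14, 16, 17 → queue [4, 7, 14, 16, 17]
Visit 4; enqueue 5, 11, 12 → queue [7, 14, 16, 17, 5, 11, 12]
Visit 7; enqueue 9, 15 → queue [14, 16, 17, 5, 11, 12, 9, 15]
Visit 14; enqueue 8, 13 → queue [16, 17, 5, 11, 12, 9, 15, 8, 13]
Visit 16; enqueue 2, 3 → queue [17, 5, 11, 12, 9, 15, 8, 13, 2, 3]
Visit 17 → queue [5, 11, 12, 9, 15, 8, 13, 2, 3]
Visit 5; enqueue 10 → queue [11, 12, 9, 15, 8, 13, 2, 3, 10]
Visit 11 → queue [12, 9, 15, 8, 13, 2, 3, 10]
Visit 12 → queue [9, 15, 8, 13, 2, 3, 10]
Visit 9 → queue [15, 8, 13, 2, 3, 10]
Visit 15; enqueue 1 → queue [8, 13, 2, 3, 10, 1]
Visit 8 → queue [13, 2, 3, 10, 1]
Visit 13 → queue [2, 3, 10, 1]
Visit 2 → queue [3, 10, 1]
Visit 3 → queue [10, 1]
Visit 10 → queue [1]
Visit 1 → queue []

6 → 4 → 7 → 14 → 16 → 17 → 5 → 11 → 12 → 9 → 15 → 8 → 13 → 2 → 3 → 10 → 1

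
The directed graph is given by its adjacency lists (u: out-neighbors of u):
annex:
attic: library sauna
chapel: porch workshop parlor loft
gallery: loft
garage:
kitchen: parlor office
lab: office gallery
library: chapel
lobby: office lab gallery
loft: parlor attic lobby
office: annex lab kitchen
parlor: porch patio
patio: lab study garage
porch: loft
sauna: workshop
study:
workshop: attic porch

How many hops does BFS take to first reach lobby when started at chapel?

2

Level 0: chapel
Level 1: loft, parlor, porch, workshop
Level 2: attic, lobby, patio
Level 3: gallery, garage, lab, library, office, sauna, study
Level 4: annex, kitchen
lobby first appears at level 2.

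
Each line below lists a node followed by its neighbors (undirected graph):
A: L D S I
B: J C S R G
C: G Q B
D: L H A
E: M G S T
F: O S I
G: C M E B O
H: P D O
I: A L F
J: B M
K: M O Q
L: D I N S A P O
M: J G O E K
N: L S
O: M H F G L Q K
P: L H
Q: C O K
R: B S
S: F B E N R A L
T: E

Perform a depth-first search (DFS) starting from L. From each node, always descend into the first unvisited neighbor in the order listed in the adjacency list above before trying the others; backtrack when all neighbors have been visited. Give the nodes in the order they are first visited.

Visit L
L → D
D → H
H → P
H → O
O → M
M → J
J → B
B → C
C → G
G → E
E → S
S → F
F → I
I → A
S → N
S → R
E → T
C → Q
Q → K

L → D → H → P → O → M → J → B → C → G → E → S → F → I → A → N → R → T → Q → K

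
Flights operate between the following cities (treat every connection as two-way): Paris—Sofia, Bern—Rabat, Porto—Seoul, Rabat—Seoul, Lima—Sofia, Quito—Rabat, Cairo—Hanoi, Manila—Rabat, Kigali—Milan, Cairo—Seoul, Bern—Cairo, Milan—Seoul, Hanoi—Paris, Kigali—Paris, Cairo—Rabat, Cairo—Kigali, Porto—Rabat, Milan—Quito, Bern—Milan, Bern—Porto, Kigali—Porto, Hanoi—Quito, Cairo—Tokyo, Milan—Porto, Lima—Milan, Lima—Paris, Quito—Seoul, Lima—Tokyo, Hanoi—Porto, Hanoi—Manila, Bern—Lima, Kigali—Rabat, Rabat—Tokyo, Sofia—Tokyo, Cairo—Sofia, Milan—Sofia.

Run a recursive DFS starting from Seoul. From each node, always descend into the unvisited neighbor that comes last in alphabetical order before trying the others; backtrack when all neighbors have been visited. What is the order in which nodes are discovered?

Visit Seoul
Seoul → Rabat
Rabat → Tokyo
Tokyo → Sofia
Sofia → Paris
Paris → Lima
Lima → Milan
Milan → Quito
Quito → Hanoi
Hanoi → Porto
Porto → Kigali
Kigali → Cairo
Cairo → Bern
Hanoi → Manila

Seoul Rabat Tokyo Sofia Paris Lima Milan Quito Hanoi Porto Kigali Cairo Bern Manila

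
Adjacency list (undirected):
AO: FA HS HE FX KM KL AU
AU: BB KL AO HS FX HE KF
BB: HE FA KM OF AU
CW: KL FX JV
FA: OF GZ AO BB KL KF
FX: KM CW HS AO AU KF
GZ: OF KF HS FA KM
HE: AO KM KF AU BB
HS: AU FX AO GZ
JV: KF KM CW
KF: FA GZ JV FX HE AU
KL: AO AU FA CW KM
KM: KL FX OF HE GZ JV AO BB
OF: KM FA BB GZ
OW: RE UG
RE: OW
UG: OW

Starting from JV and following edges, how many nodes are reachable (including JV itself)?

14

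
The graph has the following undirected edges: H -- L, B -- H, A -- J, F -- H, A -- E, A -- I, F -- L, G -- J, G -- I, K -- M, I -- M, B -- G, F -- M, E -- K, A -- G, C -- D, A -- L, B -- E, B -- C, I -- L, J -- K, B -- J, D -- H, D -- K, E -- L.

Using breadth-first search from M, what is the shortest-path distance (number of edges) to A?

Level 0: M
Level 1: F, I, K
Level 2: A, D, E, G, H, J, L
Level 3: B, C
A first appears at level 2.

2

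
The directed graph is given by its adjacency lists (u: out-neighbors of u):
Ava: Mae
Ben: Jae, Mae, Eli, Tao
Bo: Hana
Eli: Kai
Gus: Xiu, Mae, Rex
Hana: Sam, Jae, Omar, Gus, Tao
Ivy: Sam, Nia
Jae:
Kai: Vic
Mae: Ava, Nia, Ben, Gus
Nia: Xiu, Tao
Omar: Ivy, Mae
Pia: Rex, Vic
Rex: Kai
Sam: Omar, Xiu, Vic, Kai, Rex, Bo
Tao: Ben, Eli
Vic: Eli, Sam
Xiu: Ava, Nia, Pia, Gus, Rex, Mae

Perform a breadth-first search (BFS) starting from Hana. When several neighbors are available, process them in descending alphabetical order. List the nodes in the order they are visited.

Hana Tao Sam Omar Jae Gus Eli Ben Xiu Vic Rex Kai Bo Mae Ivy Pia Nia Ava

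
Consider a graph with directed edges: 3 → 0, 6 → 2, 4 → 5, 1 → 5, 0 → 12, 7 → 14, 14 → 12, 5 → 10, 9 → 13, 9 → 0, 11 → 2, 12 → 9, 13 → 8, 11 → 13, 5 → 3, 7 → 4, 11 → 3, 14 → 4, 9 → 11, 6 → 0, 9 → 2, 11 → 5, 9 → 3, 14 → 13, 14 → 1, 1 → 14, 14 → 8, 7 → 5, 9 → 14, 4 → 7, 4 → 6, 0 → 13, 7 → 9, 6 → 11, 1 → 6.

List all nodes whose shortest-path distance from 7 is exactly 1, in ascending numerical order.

Level 0: 7
Level 1: 4, 5, 9, 14
Level 2: 0, 1, 2, 3, 6, 8, 10, 11, 12, 13

4, 5, 9, 14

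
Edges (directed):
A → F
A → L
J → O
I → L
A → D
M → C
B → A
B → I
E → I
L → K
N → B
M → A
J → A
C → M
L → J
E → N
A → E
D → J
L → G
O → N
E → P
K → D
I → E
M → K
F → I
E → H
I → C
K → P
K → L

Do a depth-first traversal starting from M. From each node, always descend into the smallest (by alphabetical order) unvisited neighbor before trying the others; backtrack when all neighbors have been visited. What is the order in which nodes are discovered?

Visit M
M → A
A → D
D → J
J → O
O → N
N → B
B → I
I → C
I → E
E → H
E → P
I → L
L → G
L → K
A → F

M A D J O N B I C E H P L G K F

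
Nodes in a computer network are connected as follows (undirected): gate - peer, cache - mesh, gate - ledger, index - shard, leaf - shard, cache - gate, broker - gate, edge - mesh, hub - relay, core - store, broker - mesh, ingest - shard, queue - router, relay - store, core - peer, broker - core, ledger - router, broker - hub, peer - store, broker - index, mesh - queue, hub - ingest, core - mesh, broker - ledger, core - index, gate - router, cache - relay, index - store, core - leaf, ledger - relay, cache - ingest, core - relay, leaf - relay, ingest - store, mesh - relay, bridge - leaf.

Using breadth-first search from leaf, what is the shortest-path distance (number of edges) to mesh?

Level 0: leaf
Level 1: bridge, core, relay, shard
Level 2: broker, cache, hub, index, ingest, ledger, mesh, peer, store
Level 3: edge, gate, queue, router
mesh first appears at level 2.

2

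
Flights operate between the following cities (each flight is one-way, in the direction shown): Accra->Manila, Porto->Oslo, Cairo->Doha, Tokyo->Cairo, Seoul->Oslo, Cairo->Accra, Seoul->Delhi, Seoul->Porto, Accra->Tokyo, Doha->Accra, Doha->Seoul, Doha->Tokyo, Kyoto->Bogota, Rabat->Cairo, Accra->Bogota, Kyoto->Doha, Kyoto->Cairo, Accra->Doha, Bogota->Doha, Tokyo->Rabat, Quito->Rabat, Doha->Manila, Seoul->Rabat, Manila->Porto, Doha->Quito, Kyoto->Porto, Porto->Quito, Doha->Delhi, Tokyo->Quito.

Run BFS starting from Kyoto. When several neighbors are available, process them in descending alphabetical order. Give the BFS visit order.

Visit Kyoto; enqueue Porto, Doha, Cairo, Bogota → queue [Porto, Doha, Cairo, Bogota]
Visit Porto; enqueue Quito, Oslo → queue [Doha, Cairo, Bogota, Quito, Oslo]
Visit Doha; enqueue Tokyo, Seoul, Manila, Delhi, Accra → queue [Cairo, Bogota, Quito, Oslo, Tokyo, Seoul, Manila, Delhi, Accra]
Visit Cairo → queue [Bogota, Quito, Oslo, Tokyo, Seoul, Manila, Delhi, Accra]
Visit Bogota → queue [Quito, Oslo, Tokyo, Seoul, Manila, Delhi, Accra]
Visit Quito; enqueue Rabat → queue [Oslo, Tokyo, Seoul, Manila, Delhi, Accra, Rabat]
Visit Oslo → queue [Tokyo, Seoul, Manila, Delhi, Accra, Rabat]
Visit Tokyo → queue [Seoul, Manila, Delhi, Accra, Rabat]
Visit Seoul → queue [Manila, Delhi, Accra, Rabat]
Visit Manila → queue [Delhi, Accra, Rabat]
Visit Delhi → queue [Accra, Rabat]
Visit Accra → queue [Rabat]
Visit Rabat → queue []

Kyoto Porto Doha Cairo Bogota Quito Oslo Tokyo Seoul Manila Delhi Accra Rabat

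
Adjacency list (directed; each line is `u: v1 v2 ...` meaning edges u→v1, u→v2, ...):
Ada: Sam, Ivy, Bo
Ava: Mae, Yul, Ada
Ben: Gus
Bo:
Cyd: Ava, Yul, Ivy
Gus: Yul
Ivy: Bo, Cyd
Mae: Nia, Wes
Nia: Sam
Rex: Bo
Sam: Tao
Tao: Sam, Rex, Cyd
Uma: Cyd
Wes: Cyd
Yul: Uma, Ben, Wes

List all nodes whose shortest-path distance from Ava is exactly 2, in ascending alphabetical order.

Ben, Bo, Ivy, Nia, Sam, Uma, Wes

Level 0: Ava
Level 1: Ada, Mae, Yul
Level 2: Ben, Bo, Ivy, Nia, Sam, Uma, Wes
Level 3: Cyd, Gus, Tao
Level 4: Rex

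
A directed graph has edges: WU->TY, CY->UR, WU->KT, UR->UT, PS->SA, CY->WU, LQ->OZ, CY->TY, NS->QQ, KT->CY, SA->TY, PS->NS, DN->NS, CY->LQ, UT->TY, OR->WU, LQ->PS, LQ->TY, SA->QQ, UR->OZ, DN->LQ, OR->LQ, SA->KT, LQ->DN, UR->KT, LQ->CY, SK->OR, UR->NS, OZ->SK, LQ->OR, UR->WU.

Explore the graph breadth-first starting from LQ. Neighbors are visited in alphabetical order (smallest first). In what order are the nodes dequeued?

LQ CY DN OR OZ PS TY UR WU NS SK SA KT UT QQ

Visit LQ; enqueue CY, DN, OR, OZ, PS, TY → queue [CY, DN, OR, OZ, PS, TY]
Visit CY; enqueue UR, WU → queue [DN, OR, OZ, PS, TY, UR, WU]
Visit DN; enqueue NS → queue [OR, OZ, PS, TY, UR, WU, NS]
Visit OR → queue [OZ, PS, TY, UR, WU, NS]
Visit OZ; enqueue SK → queue [PS, TY, UR, WU, NS, SK]
Visit PS; enqueue SA → queue [TY, UR, WU, NS, SK, SA]
Visit TY → queue [UR, WU, NS, SK, SA]
Visit UR; enqueue KT, UT → queue [WU, NS, SK, SA, KT, UT]
Visit WU → queue [NS, SK, SA, KT, UT]
Visit NS; enqueue QQ → queue [SK, SA, KT, UT, QQ]
Visit SK → queue [SA, KT, UT, QQ]
Visit SA → queue [KT, UT, QQ]
Visit KT → queue [UT, QQ]
Visit UT → queue [QQ]
Visit QQ → queue []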